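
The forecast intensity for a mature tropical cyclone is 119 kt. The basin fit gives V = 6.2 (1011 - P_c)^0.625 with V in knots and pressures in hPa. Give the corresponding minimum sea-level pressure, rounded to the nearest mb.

ΔP = (V / 6.2)^(1/0.625) = (119/6.2)^1.600.
119/6.2 = 19.194; 19.194^1.600 ≈ 112.99 mb.
P_c = 1011 − 112.99 = 898.01 ≈ 898 mb.

898 mb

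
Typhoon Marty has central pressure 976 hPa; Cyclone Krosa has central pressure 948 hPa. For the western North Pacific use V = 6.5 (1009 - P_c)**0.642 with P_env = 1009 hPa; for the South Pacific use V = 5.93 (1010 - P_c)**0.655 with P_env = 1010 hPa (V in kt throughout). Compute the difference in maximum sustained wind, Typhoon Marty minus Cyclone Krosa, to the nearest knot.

-27 kt

Typhoon Marty: ΔP = 33; V ≈ 6.5 × 33^0.642 ≈ 61.35 kt.
Cyclone Krosa: ΔP = 62; V ≈ 5.93 × 62^0.655 ≈ 88.53 kt.
Difference ≈ 61.35 − 88.53 = -27.18 → -27 kt.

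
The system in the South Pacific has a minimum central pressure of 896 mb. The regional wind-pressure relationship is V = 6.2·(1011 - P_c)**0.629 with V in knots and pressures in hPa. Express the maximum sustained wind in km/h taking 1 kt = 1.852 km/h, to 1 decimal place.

227.1 km/h

ΔP = 1011 − 896 = 115 mb.
V ≈ 6.2 × 115^0.629 = 6.2 × 19.778 ≈ 122.623 kt.
122.623 × 1.852 ≈ 227.10 km/h → 227.1 km/h.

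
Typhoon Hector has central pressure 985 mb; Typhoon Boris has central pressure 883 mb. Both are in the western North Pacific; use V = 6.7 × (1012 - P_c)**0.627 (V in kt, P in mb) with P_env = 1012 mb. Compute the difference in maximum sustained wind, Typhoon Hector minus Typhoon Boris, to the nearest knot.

Typhoon Hector: ΔP = 27; V ≈ 6.7 × 27^0.627 ≈ 52.91 kt.
Typhoon Boris: ΔP = 129; V ≈ 6.7 × 129^0.627 ≈ 141.06 kt.
Difference ≈ 52.91 − 141.06 = -88.15 → -88 kt.

-88 kt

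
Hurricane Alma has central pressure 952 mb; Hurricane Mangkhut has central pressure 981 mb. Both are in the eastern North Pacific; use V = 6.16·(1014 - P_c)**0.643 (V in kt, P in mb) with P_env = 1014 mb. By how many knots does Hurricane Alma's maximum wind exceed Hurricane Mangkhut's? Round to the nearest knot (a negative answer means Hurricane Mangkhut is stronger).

29 kt

Hurricane Alma: ΔP = 62; V ≈ 6.16 × 62^0.643 ≈ 87.52 kt.
Hurricane Mangkhut: ΔP = 33; V ≈ 6.16 × 33^0.643 ≈ 58.34 kt.
Difference ≈ 87.52 − 58.34 = 29.18 → 29 kt.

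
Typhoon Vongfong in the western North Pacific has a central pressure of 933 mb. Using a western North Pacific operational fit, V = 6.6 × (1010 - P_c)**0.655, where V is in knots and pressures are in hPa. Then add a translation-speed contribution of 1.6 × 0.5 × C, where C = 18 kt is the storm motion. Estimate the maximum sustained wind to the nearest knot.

ΔP = 1010 − 933 = 77 mb.
77^0.655 ≈ 17.205.
V ≈ 6.6 × 17.205 ≈ 113.6 kt.
Translation term: 1.6 × 0.5 × 18 = 14.4 kt.
Corrected V ≈ 128 kt → 128 kt.

128 kt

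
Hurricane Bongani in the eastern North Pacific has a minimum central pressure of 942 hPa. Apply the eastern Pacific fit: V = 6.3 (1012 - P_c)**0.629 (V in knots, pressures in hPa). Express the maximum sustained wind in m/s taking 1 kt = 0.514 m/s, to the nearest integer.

47 m/s

ΔP = 1012 − 942 = 70 hPa.
V ≈ 6.3 × 70^0.629 = 6.3 × 14.473 ≈ 91.182 kt.
91.182 × 0.514 ≈ 46.87 m/s → 47 m/s.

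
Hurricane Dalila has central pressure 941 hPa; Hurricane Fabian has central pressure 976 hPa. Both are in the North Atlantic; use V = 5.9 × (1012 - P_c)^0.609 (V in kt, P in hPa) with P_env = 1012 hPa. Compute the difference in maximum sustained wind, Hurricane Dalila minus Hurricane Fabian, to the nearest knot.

Hurricane Dalila: ΔP = 71; V ≈ 5.9 × 71^0.609 ≈ 79.12 kt.
Hurricane Fabian: ΔP = 36; V ≈ 5.9 × 36^0.609 ≈ 52.32 kt.
Difference ≈ 79.12 − 52.32 = 26.80 → 27 kt.

27 kt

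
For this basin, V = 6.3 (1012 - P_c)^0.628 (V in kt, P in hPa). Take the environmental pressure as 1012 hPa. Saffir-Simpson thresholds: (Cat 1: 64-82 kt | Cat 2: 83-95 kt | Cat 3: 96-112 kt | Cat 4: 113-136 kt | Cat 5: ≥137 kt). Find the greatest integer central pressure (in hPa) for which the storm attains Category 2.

Category 2 begins at V = 83 kt.
Required ΔP = (83/6.3)^(1/0.628) = 13.175^1.592 ≈ 60.68 hPa.
P_c ≤ 1012 − 60.68 = 951.32, so the highest integer P_c is 951 hPa.

951 hPa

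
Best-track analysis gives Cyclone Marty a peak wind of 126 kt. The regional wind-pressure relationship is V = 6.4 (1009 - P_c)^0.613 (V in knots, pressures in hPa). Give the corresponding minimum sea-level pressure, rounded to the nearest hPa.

880 hPa

ΔP = (V / 6.4)^(1/0.613) = (126/6.4)^1.631.
126/6.4 = 19.688; 19.688^1.631 ≈ 129.19 hPa.
P_c = 1009 − 129.19 = 879.81 ≈ 880 hPa.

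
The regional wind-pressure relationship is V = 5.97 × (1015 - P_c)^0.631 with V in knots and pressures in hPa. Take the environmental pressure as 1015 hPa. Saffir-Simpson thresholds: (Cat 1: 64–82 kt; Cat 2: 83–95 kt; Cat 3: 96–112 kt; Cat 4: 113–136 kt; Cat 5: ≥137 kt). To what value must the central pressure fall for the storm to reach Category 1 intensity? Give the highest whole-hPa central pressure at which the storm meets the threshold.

972 hPa

Category 1 begins at V = 64 kt.
Required ΔP = (64/5.97)^(1/0.631) = 10.720^1.585 ≈ 42.92 hPa.
P_c ≤ 1015 − 42.92 = 972.08, so the highest integer P_c is 972 hPa.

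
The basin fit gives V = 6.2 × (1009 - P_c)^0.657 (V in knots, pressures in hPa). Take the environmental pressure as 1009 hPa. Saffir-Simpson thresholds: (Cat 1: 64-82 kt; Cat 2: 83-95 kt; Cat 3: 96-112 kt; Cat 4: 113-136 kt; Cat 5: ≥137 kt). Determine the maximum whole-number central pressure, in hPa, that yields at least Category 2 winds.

957 hPa

Category 2 begins at V = 83 kt.
Required ΔP = (83/6.2)^(1/0.657) = 13.387^1.522 ≈ 51.87 hPa.
P_c ≤ 1009 − 51.87 = 957.13, so the highest integer P_c is 957 hPa.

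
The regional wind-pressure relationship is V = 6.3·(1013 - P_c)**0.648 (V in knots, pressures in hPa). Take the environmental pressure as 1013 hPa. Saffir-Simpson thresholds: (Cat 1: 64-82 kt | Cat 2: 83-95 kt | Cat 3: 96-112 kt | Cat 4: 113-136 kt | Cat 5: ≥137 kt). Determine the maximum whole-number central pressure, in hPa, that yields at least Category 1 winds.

Category 1 begins at V = 64 kt.
Required ΔP = (64/6.3)^(1/0.648) = 10.159^1.543 ≈ 35.79 hPa.
P_c ≤ 1013 − 35.79 = 977.21, so the highest integer P_c is 977 hPa.

977 hPa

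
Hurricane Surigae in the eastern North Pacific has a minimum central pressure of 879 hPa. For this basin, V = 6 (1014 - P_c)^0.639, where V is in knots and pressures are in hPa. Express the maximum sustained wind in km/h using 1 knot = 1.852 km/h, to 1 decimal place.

ΔP = 1014 − 879 = 135 hPa.
V ≈ 6 × 135^0.639 = 6 × 22.976 ≈ 137.859 kt.
137.859 × 1.852 ≈ 255.31 km/h → 255.3 km/h.

255.3 km/h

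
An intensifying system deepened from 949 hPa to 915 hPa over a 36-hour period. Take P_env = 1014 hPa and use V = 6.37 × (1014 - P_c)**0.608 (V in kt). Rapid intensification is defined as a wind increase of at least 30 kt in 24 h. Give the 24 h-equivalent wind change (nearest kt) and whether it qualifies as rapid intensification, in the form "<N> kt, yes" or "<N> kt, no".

16 kt, no

V₁: ΔP = 65, V ≈ 6.37 × 65^0.608 ≈ 80.61 kt.
V₂: ΔP = 99, V ≈ 6.37 × 99^0.608 ≈ 104.11 kt.
ΔV over 36 h = 23.50 kt → 24 h equivalent = 23.50 × 24/36 ≈ 15.67 kt.
16 kt < 30 kt ⇒ not rapid intensification.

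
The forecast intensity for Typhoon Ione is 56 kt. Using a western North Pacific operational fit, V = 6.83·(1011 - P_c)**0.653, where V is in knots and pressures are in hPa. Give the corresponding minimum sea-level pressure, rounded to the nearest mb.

ΔP = (V / 6.83)^(1/0.653) = (56/6.83)^1.531.
56/6.83 = 8.199; 8.199^1.531 ≈ 25.08 mb.
P_c = 1011 − 25.08 = 985.92 ≈ 986 mb.

986 mb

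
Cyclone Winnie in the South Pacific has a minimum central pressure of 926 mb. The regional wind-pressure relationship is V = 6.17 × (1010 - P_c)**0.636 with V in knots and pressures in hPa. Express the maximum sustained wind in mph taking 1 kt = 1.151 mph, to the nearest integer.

ΔP = 1010 − 926 = 84 mb.
V ≈ 6.17 × 84^0.636 = 6.17 × 16.743 ≈ 103.306 kt.
103.306 × 1.151 ≈ 118.91 mph → 119 mph.

119 mph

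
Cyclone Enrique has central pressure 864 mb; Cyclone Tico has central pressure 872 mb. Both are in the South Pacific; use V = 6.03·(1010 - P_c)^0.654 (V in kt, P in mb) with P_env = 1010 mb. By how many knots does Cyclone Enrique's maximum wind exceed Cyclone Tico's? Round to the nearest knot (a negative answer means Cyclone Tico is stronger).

6 kt

Cyclone Enrique: ΔP = 146; V ≈ 6.03 × 146^0.654 ≈ 156.97 kt.
Cyclone Tico: ΔP = 138; V ≈ 6.03 × 138^0.654 ≈ 151.29 kt.
Difference ≈ 156.97 − 151.29 = 5.68 → 6 kt.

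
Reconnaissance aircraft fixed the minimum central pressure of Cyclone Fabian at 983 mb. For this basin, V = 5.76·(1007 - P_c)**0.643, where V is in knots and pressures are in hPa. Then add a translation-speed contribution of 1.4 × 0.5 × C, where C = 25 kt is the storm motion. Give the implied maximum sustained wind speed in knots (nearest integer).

62 kt

ΔP = 1007 − 983 = 24 mb.
24^0.643 ≈ 7.717.
V ≈ 5.76 × 7.717 ≈ 44.5 kt.
Translation term: 1.4 × 0.5 × 25 = 17.5 kt.
Corrected V ≈ 62 kt → 62 kt.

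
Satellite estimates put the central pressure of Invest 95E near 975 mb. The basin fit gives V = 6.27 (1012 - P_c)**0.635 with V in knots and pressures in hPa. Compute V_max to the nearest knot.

ΔP = 1012 − 975 = 37 mb.
37^0.635 ≈ 9.904.
V ≈ 6.27 × 9.904 ≈ 62.1 kt.

62 kt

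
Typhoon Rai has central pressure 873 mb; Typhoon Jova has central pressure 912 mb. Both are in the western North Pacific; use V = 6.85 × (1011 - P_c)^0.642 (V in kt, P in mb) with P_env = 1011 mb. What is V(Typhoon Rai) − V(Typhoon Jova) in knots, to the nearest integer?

31 kt

Typhoon Rai: ΔP = 138; V ≈ 6.85 × 138^0.642 ≈ 161.99 kt.
Typhoon Jova: ΔP = 99; V ≈ 6.85 × 99^0.642 ≈ 130.88 kt.
Difference ≈ 161.99 − 130.88 = 31.11 → 31 kt.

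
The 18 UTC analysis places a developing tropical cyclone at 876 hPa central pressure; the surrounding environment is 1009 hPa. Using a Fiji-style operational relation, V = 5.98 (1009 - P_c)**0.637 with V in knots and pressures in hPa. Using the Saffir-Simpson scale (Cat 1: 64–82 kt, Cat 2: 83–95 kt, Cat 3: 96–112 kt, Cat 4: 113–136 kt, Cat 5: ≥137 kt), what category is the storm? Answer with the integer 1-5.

4

ΔP = 1009 − 876 = 133 hPa.
V ≈ 5.98 × 133^0.637 = 5.98 × 22.54 ≈ 135 kt.
135 kt falls in the Category 4 band.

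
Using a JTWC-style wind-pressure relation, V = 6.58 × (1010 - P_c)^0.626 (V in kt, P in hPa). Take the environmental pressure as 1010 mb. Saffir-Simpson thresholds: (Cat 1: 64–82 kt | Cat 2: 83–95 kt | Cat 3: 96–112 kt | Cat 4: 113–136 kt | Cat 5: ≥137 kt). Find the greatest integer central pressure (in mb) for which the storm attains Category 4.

Category 4 begins at V = 113 kt.
Required ΔP = (113/6.58)^(1/0.626) = 17.173^1.597 ≈ 93.89 mb.
P_c ≤ 1010 − 93.89 = 916.11, so the highest integer P_c is 916 mb.

916 mb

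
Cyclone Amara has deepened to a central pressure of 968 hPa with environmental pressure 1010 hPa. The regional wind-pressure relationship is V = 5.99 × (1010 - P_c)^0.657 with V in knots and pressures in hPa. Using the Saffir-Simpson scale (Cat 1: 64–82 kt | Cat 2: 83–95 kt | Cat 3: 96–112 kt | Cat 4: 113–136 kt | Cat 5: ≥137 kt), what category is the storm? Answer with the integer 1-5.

ΔP = 1010 − 968 = 42 hPa.
V ≈ 5.99 × 42^0.657 = 5.99 × 11.65 ≈ 70 kt.
70 kt falls in the Category 1 band.

1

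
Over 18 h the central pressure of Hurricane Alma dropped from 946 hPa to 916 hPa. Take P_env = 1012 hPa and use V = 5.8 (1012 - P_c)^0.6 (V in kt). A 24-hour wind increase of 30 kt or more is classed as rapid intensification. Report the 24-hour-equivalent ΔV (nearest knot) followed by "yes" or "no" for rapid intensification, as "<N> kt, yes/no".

V₁: ΔP = 66, V ≈ 5.8 × 66^0.6 ≈ 71.64 kt.
V₂: ΔP = 96, V ≈ 5.8 × 96^0.6 ≈ 89.70 kt.
ΔV over 18 h = 18.06 kt → 24 h equivalent = 18.06 × 24/18 ≈ 24.08 kt.
24 kt < 30 kt ⇒ not rapid intensification.

24 kt, no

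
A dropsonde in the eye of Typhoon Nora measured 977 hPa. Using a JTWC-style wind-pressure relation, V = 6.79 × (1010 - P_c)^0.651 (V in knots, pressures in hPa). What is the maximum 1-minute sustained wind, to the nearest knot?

66 kt

ΔP = 1010 − 977 = 33 hPa.
33^0.651 ≈ 9.740.
V ≈ 6.79 × 9.740 ≈ 66.1 kt.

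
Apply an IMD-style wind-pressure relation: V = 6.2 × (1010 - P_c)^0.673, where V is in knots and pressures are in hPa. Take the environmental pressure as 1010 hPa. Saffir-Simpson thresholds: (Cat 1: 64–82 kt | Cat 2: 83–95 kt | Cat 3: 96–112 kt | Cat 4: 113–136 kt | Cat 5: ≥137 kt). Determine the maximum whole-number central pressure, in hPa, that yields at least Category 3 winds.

Category 3 begins at V = 96 kt.
Required ΔP = (96/6.2)^(1/0.673) = 15.484^1.486 ≈ 58.62 hPa.
P_c ≤ 1010 − 58.62 = 951.38, so the highest integer P_c is 951 hPa.

951 hPa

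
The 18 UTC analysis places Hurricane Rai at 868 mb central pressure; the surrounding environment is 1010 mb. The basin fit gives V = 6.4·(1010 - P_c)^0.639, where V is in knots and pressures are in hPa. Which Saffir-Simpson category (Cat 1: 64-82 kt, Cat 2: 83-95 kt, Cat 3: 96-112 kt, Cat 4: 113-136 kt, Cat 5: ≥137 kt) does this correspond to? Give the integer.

5

ΔP = 1010 − 868 = 142 mb.
V ≈ 6.4 × 142^0.639 = 6.4 × 23.73 ≈ 152 kt.
152 kt falls in the Category 5 band.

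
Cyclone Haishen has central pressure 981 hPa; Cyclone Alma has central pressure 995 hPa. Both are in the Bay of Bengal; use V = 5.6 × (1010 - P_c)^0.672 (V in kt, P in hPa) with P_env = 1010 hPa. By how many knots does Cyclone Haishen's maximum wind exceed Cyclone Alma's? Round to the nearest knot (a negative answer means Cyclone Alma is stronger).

19 kt

Cyclone Haishen: ΔP = 29; V ≈ 5.6 × 29^0.672 ≈ 53.82 kt.
Cyclone Alma: ΔP = 15; V ≈ 5.6 × 15^0.672 ≈ 34.56 kt.
Difference ≈ 53.82 − 34.56 = 19.26 → 19 kt.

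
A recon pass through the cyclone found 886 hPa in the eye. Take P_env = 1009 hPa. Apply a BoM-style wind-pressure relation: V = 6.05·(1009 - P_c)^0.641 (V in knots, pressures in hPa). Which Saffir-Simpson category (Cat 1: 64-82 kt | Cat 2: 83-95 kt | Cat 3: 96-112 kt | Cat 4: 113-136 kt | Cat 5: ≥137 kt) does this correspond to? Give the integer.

ΔP = 1009 − 886 = 123 hPa.
V ≈ 6.05 × 123^0.641 = 6.05 × 21.86 ≈ 132 kt.
132 kt falls in the Category 4 band.

4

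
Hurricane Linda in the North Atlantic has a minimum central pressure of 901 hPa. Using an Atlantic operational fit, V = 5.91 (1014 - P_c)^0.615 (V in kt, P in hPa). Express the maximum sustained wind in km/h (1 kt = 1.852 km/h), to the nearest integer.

200 km/h

ΔP = 1014 − 901 = 113 hPa.
V ≈ 5.91 × 113^0.615 = 5.91 × 18.308 ≈ 108.201 kt.
108.201 × 1.852 ≈ 200.39 km/h → 200 km/h.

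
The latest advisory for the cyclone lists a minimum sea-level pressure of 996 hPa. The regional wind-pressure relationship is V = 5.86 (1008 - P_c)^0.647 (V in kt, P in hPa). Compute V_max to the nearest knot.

29 kt

ΔP = 1008 − 996 = 12 hPa.
12^0.647 ≈ 4.991.
V ≈ 5.86 × 4.991 ≈ 29.3 kt.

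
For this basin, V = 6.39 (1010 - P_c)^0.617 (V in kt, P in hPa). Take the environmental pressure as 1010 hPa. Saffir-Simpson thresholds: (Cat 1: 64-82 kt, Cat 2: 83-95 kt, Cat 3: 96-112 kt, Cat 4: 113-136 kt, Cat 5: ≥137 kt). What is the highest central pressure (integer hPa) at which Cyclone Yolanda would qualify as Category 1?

968 hPa

Category 1 begins at V = 64 kt.
Required ΔP = (64/6.39)^(1/0.617) = 10.016^1.621 ≈ 41.86 hPa.
P_c ≤ 1010 − 41.86 = 968.14, so the highest integer P_c is 968 hPa.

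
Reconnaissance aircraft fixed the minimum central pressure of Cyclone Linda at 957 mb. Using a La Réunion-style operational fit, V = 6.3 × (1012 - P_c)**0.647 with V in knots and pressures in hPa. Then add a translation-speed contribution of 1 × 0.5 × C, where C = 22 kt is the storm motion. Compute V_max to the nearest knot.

ΔP = 1012 − 957 = 55 mb.
55^0.647 ≈ 13.366.
V ≈ 6.3 × 13.366 ≈ 84.2 kt.
Translation term: 1 × 0.5 × 22 = 11 kt.
Corrected V ≈ 95.2 kt → 95 kt.

95 kt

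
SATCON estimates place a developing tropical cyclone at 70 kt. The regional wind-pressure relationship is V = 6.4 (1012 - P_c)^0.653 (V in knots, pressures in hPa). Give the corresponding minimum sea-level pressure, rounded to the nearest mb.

973 mb

ΔP = (V / 6.4)^(1/0.653) = (70/6.4)^1.531.
70/6.4 = 10.938; 10.938^1.531 ≈ 38.99 mb.
P_c = 1012 − 38.99 = 973.01 ≈ 973 mb.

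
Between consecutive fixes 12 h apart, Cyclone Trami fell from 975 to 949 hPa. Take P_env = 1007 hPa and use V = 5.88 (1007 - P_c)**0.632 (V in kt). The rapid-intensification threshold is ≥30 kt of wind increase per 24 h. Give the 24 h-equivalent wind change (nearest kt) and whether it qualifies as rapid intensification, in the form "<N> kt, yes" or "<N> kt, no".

48 kt, yes

V₁: ΔP = 32, V ≈ 5.88 × 32^0.632 ≈ 52.56 kt.
V₂: ΔP = 58, V ≈ 5.88 × 58^0.632 ≈ 76.54 kt.
ΔV over 12 h = 23.98 kt → 24 h equivalent = 23.98 × 24/12 ≈ 47.96 kt.
48 kt ≥ 30 kt ⇒ rapid intensification.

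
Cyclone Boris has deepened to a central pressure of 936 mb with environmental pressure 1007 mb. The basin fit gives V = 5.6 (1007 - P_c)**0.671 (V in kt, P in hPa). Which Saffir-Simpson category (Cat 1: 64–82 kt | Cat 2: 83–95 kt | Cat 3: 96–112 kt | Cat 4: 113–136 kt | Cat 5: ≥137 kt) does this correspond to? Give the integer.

3

ΔP = 1007 − 936 = 71 mb.
V ≈ 5.6 × 71^0.671 = 5.6 × 17.47 ≈ 98 kt.
98 kt falls in the Category 3 band.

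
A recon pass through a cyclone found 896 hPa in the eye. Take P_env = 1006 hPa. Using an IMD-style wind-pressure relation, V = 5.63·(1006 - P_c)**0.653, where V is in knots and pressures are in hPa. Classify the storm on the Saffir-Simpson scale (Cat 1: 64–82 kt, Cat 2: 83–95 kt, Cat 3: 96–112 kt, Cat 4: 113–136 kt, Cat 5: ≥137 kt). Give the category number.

4

ΔP = 1006 − 896 = 110 hPa.
V ≈ 5.63 × 110^0.653 = 5.63 × 21.53 ≈ 121 kt.
121 kt falls in the Category 4 band.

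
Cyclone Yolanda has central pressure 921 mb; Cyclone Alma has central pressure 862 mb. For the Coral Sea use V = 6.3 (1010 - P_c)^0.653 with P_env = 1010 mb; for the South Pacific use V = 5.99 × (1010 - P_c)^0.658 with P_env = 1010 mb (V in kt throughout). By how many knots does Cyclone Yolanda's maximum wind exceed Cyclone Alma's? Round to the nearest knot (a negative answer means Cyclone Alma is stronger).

Cyclone Yolanda: ΔP = 89; V ≈ 6.3 × 89^0.653 ≈ 118.11 kt.
Cyclone Alma: ΔP = 148; V ≈ 5.99 × 148^0.658 ≈ 160.49 kt.
Difference ≈ 118.11 − 160.49 = -42.38 → -42 kt.

-42 kt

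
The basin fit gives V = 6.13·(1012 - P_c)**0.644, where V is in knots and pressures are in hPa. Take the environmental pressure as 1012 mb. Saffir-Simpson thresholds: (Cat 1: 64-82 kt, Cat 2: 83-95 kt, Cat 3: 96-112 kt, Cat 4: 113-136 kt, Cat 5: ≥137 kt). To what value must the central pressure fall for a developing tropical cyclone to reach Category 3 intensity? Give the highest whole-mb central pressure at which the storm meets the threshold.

Category 3 begins at V = 96 kt.
Required ΔP = (96/6.13)^(1/0.644) = 15.661^1.553 ≈ 71.66 mb.
P_c ≤ 1012 − 71.66 = 940.34, so the highest integer P_c is 940 mb.

940 mb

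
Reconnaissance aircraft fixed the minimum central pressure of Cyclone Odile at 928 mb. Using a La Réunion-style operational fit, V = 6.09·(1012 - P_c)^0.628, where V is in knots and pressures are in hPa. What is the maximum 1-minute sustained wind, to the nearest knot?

ΔP = 1012 − 928 = 84 mb.
84^0.628 ≈ 16.160.
V ≈ 6.09 × 16.160 ≈ 98.4 kt.

98 kt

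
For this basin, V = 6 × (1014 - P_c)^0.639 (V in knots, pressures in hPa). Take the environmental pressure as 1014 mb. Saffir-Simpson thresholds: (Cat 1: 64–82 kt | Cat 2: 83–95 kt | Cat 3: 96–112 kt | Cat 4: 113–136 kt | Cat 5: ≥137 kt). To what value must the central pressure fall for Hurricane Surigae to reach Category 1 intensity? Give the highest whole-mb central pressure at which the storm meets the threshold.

Category 1 begins at V = 64 kt.
Required ΔP = (64/6)^(1/0.639) = 10.667^1.565 ≈ 40.63 mb.
P_c ≤ 1014 − 40.63 = 973.37, so the highest integer P_c is 973 mb.

973 mb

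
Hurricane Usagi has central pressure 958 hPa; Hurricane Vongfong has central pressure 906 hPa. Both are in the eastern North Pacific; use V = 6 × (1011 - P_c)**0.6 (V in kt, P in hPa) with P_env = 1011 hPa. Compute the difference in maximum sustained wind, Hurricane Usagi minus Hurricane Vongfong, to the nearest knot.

Hurricane Usagi: ΔP = 53; V ≈ 6 × 53^0.6 ≈ 64.97 kt.
Hurricane Vongfong: ΔP = 105; V ≈ 6 × 105^0.6 ≈ 97.92 kt.
Difference ≈ 64.97 − 97.92 = -32.95 → -33 kt.

-33 kt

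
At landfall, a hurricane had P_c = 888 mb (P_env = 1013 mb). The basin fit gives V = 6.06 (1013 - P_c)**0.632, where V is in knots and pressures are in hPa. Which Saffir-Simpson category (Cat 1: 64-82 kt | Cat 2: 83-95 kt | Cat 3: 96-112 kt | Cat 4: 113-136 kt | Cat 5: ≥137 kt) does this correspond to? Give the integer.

ΔP = 1013 − 888 = 125 mb.
V ≈ 6.06 × 125^0.632 = 6.06 × 21.15 ≈ 128 kt.
128 kt falls in the Category 4 band.

4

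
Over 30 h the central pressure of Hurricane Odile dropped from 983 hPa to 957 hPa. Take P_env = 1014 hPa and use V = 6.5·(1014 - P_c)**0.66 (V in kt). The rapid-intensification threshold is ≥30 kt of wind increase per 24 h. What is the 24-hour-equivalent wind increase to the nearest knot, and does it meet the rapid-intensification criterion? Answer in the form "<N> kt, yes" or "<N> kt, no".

V₁: ΔP = 31, V ≈ 6.5 × 31^0.66 ≈ 62.69 kt.
V₂: ΔP = 57, V ≈ 6.5 × 57^0.66 ≈ 93.71 kt.
ΔV over 30 h = 31.02 kt → 24 h equivalent = 31.02 × 24/30 ≈ 24.82 kt.
25 kt < 30 kt ⇒ not rapid intensification.

25 kt, no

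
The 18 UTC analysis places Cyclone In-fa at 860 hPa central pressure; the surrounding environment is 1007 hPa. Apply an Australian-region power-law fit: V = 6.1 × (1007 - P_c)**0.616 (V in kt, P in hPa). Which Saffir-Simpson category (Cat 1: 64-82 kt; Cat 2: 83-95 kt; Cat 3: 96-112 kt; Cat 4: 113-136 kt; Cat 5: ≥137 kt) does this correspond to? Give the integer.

ΔP = 1007 − 860 = 147 hPa.
V ≈ 6.1 × 147^0.616 = 6.1 × 21.63 ≈ 132 kt.
132 kt falls in the Category 4 band.

4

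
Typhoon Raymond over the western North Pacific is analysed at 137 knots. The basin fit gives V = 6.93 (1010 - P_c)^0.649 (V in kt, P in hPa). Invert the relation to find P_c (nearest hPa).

ΔP = (V / 6.93)^(1/0.649) = (137/6.93)^1.541.
137/6.93 = 19.769; 19.769^1.541 ≈ 99.29 hPa.
P_c = 1010 − 99.29 = 910.71 ≈ 911 hPa.

911 hPa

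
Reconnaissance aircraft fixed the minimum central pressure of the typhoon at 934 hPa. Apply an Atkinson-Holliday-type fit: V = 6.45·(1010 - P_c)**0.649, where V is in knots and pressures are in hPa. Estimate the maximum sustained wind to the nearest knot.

107 kt

ΔP = 1010 − 934 = 76 hPa.
76^0.649 ≈ 16.621.
V ≈ 6.45 × 16.621 ≈ 107.2 kt.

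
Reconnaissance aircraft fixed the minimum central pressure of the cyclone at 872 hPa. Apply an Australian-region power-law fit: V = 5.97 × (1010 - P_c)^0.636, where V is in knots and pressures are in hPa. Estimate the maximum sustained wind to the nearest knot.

ΔP = 1010 − 872 = 138 hPa.
138^0.636 ≈ 22.960.
V ≈ 5.97 × 22.960 ≈ 137.1 kt.

137 kt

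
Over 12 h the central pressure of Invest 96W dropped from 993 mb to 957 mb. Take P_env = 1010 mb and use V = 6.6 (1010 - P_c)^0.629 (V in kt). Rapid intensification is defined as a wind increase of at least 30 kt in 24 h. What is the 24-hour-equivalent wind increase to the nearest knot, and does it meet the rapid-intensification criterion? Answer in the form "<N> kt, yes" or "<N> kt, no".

82 kt, yes

V₁: ΔP = 17, V ≈ 6.6 × 17^0.629 ≈ 39.22 kt.
V₂: ΔP = 53, V ≈ 6.6 × 53^0.629 ≈ 80.19 kt.
ΔV over 12 h = 40.97 kt → 24 h equivalent = 40.97 × 24/12 ≈ 81.94 kt.
82 kt ≥ 30 kt ⇒ rapid intensification.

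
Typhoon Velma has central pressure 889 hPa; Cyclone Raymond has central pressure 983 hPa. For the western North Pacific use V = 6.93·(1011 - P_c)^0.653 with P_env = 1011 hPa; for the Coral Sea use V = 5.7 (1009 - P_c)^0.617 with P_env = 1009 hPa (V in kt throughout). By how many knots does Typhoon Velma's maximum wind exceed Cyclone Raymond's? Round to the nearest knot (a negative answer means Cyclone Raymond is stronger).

Typhoon Velma: ΔP = 122; V ≈ 6.93 × 122^0.653 ≈ 159.63 kt.
Cyclone Raymond: ΔP = 26; V ≈ 5.7 × 26^0.617 ≈ 42.55 kt.
Difference ≈ 159.63 − 42.55 = 117.08 → 117 kt.

117 kt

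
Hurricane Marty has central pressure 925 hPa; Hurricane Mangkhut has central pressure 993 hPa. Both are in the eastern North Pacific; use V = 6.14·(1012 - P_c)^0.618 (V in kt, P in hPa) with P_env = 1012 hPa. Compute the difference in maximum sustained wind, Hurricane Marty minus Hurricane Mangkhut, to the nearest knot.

59 kt

Hurricane Marty: ΔP = 87; V ≈ 6.14 × 87^0.618 ≈ 97.00 kt.
Hurricane Mangkhut: ΔP = 19; V ≈ 6.14 × 19^0.618 ≈ 37.88 kt.
Difference ≈ 97.00 − 37.88 = 59.12 → 59 kt.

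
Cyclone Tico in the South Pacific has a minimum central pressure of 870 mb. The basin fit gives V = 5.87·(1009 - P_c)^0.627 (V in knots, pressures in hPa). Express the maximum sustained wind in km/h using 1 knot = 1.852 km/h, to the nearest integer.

240 km/h

ΔP = 1009 − 870 = 139 mb.
V ≈ 5.87 × 139^0.627 = 5.87 × 22.063 ≈ 129.512 kt.
129.512 × 1.852 ≈ 239.86 km/h → 240 km/h.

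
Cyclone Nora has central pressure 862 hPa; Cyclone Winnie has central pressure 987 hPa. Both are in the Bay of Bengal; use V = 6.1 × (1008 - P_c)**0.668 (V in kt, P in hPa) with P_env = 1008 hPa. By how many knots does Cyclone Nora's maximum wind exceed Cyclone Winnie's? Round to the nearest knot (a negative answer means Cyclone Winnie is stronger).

124 kt

Cyclone Nora: ΔP = 146; V ≈ 6.1 × 146^0.668 ≈ 170.26 kt.
Cyclone Winnie: ΔP = 21; V ≈ 6.1 × 21^0.668 ≈ 46.62 kt.
Difference ≈ 170.26 − 46.62 = 123.64 → 124 kt.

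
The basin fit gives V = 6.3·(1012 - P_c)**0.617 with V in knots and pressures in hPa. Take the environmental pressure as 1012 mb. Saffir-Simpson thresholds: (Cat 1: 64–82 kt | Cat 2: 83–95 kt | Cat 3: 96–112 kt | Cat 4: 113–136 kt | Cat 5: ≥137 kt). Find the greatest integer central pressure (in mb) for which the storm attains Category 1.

Category 1 begins at V = 64 kt.
Required ΔP = (64/6.3)^(1/0.617) = 10.159^1.621 ≈ 42.84 mb.
P_c ≤ 1012 − 42.84 = 969.16, so the highest integer P_c is 969 mb.

969 mb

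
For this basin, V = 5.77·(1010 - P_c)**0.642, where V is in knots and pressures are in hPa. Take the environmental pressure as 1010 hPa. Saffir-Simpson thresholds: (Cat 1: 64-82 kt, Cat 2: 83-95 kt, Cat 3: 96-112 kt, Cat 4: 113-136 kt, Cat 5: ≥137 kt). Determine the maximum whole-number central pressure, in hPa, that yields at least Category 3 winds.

930 hPa

Category 3 begins at V = 96 kt.
Required ΔP = (96/5.77)^(1/0.642) = 16.638^1.558 ≈ 79.80 hPa.
P_c ≤ 1010 − 79.80 = 930.20, so the highest integer P_c is 930 hPa.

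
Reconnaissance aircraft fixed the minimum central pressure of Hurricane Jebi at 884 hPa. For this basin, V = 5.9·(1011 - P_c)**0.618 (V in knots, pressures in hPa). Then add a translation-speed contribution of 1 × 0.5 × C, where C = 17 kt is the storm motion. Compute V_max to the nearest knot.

ΔP = 1011 − 884 = 127 hPa.
127^0.618 ≈ 19.960.
V ≈ 5.9 × 19.960 ≈ 117.8 kt.
Translation term: 1 × 0.5 × 17 = 8.5 kt.
Corrected V ≈ 126.3 kt → 126 kt.

126 kt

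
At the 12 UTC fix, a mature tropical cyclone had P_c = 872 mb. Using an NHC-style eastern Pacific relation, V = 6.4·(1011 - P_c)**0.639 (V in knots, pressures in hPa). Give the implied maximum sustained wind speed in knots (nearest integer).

150 kt

ΔP = 1011 − 872 = 139 mb.
139^0.639 ≈ 23.409.
V ≈ 6.4 × 23.409 ≈ 149.8 kt.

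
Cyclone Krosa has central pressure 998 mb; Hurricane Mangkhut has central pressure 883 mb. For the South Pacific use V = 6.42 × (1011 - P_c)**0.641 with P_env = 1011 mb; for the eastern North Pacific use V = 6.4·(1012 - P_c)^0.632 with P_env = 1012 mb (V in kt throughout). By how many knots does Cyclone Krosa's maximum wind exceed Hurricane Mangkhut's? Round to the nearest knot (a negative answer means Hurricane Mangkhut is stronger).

Cyclone Krosa: ΔP = 13; V ≈ 6.42 × 13^0.641 ≈ 33.23 kt.
Hurricane Mangkhut: ΔP = 129; V ≈ 6.4 × 129^0.632 ≈ 138.06 kt.
Difference ≈ 33.23 − 138.06 = -104.83 → -105 kt.

-105 kt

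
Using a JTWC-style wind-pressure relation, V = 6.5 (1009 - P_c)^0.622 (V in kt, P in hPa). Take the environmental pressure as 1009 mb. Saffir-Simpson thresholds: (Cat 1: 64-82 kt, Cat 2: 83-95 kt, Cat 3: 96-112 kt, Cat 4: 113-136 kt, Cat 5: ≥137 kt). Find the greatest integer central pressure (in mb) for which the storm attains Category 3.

933 mb

Category 3 begins at V = 96 kt.
Required ΔP = (96/6.5)^(1/0.622) = 14.769^1.608 ≈ 75.86 mb.
P_c ≤ 1009 − 75.86 = 933.14, so the highest integer P_c is 933 mb.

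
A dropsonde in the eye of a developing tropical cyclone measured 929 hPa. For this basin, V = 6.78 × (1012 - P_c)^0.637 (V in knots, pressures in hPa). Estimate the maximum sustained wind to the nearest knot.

113 kt

ΔP = 1012 − 929 = 83 hPa.
83^0.637 ≈ 16.690.
V ≈ 6.78 × 16.690 ≈ 113.2 kt.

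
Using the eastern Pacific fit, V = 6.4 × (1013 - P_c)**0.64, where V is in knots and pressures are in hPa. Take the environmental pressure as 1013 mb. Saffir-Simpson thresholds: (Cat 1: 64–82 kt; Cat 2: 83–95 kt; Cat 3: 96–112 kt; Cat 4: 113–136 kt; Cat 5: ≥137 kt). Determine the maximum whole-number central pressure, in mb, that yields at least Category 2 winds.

Category 2 begins at V = 83 kt.
Required ΔP = (83/6.4)^(1/0.64) = 12.969^1.562 ≈ 54.82 mb.
P_c ≤ 1013 − 54.82 = 958.18, so the highest integer P_c is 958 mb.

958 mb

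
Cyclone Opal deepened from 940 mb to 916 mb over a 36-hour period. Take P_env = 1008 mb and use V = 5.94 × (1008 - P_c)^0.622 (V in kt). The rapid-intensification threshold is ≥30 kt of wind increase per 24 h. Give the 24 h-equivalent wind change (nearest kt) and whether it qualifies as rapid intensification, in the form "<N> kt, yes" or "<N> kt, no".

11 kt, no

V₁: ΔP = 68, V ≈ 5.94 × 68^0.622 ≈ 81.96 kt.
V₂: ΔP = 92, V ≈ 5.94 × 92^0.622 ≈ 98.92 kt.
ΔV over 36 h = 16.96 kt → 24 h equivalent = 16.96 × 24/36 ≈ 11.31 kt.
11 kt < 30 kt ⇒ not rapid intensification.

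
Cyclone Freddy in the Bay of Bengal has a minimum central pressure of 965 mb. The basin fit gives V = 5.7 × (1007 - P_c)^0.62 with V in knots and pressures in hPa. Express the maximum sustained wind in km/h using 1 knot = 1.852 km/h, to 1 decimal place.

107.1 km/h

ΔP = 1007 − 965 = 42 mb.
V ≈ 5.7 × 42^0.62 = 5.7 × 10.149 ≈ 57.848 kt.
57.848 × 1.852 ≈ 107.13 km/h → 107.1 km/h.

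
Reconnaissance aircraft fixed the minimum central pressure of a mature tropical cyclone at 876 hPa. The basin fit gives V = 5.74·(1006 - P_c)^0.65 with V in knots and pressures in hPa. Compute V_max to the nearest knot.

136 kt

ΔP = 1006 − 876 = 130 hPa.
130^0.65 ≈ 23.663.
V ≈ 5.74 × 23.663 ≈ 135.8 kt.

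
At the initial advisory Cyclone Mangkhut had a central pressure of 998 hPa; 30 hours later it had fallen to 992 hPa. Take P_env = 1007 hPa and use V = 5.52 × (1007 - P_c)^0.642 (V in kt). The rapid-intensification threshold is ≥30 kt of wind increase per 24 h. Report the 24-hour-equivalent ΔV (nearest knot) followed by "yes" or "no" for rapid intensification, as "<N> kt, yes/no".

7 kt, no

V₁: ΔP = 9, V ≈ 5.52 × 9^0.642 ≈ 22.62 kt.
V₂: ΔP = 15, V ≈ 5.52 × 15^0.642 ≈ 31.40 kt.
ΔV over 30 h = 8.78 kt → 24 h equivalent = 8.78 × 24/30 ≈ 7.02 kt.
7 kt < 30 kt ⇒ not rapid intensification.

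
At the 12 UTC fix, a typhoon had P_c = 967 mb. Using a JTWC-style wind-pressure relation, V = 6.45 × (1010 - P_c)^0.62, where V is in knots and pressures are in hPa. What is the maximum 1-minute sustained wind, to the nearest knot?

66 kt

ΔP = 1010 − 967 = 43 mb.
43^0.62 ≈ 10.298.
V ≈ 6.45 × 10.298 ≈ 66.4 kt.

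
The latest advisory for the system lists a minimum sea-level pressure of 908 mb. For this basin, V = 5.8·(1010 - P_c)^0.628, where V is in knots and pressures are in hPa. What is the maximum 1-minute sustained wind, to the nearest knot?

106 kt

ΔP = 1010 − 908 = 102 mb.
102^0.628 ≈ 18.256.
V ≈ 5.8 × 18.256 ≈ 105.9 kt.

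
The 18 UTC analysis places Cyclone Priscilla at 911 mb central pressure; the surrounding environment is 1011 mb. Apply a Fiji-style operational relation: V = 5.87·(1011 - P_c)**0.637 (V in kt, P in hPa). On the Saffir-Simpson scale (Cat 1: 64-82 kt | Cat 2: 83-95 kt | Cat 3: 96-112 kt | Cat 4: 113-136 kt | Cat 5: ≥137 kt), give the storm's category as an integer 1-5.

ΔP = 1011 − 911 = 100 mb.
V ≈ 5.87 × 100^0.637 = 5.87 × 18.79 ≈ 110 kt.
110 kt falls in the Category 3 band.

3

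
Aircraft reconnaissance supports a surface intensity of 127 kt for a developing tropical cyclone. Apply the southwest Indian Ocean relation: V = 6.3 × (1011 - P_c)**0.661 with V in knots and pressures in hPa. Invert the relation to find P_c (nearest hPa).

917 hPa

ΔP = (V / 6.3)^(1/0.661) = (127/6.3)^1.513.
127/6.3 = 20.159; 20.159^1.513 ≈ 94.07 hPa.
P_c = 1011 − 94.07 = 916.93 ≈ 917 hPa.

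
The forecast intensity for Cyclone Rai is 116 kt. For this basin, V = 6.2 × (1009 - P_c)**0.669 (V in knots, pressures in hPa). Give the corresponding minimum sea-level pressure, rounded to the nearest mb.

929 mb

ΔP = (V / 6.2)^(1/0.669) = (116/6.2)^1.495.
116/6.2 = 18.710; 18.710^1.495 ≈ 79.70 mb.
P_c = 1009 − 79.70 = 929.30 ≈ 929 mb.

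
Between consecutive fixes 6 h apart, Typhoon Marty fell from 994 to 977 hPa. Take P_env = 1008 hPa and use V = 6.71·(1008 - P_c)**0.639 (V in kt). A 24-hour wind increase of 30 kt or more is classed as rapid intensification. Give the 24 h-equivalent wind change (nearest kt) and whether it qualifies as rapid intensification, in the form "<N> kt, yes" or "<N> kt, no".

96 kt, yes

V₁: ΔP = 14, V ≈ 6.71 × 14^0.639 ≈ 36.23 kt.
V₂: ΔP = 31, V ≈ 6.71 × 31^0.639 ≈ 60.21 kt.
ΔV over 6 h = 23.98 kt → 24 h equivalent = 23.98 × 24/6 ≈ 95.92 kt.
96 kt ≥ 30 kt ⇒ rapid intensification.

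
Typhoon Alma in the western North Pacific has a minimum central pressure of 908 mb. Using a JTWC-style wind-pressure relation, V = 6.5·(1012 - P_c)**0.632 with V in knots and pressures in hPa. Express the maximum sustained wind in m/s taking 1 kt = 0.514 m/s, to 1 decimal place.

62.9 m/s

ΔP = 1012 − 908 = 104 mb.
V ≈ 6.5 × 104^0.632 = 6.5 × 18.826 ≈ 122.371 kt.
122.371 × 0.514 ≈ 62.90 m/s → 62.9 m/s.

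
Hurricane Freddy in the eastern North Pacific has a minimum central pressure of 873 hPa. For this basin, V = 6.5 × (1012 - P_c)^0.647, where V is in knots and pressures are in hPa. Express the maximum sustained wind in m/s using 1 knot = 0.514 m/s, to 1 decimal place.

81.4 m/s

ΔP = 1012 − 873 = 139 hPa.
V ≈ 6.5 × 139^0.647 = 6.5 × 24.352 ≈ 158.287 kt.
158.287 × 0.514 ≈ 81.36 m/s → 81.4 m/s.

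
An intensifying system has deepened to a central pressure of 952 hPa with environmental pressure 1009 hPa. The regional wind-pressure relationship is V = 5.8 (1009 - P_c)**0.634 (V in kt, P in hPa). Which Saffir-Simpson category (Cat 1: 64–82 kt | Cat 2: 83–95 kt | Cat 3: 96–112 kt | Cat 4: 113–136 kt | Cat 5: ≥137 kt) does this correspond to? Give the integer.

1

ΔP = 1009 − 952 = 57 hPa.
V ≈ 5.8 × 57^0.634 = 5.8 × 12.98 ≈ 75 kt.
75 kt falls in the Category 1 band.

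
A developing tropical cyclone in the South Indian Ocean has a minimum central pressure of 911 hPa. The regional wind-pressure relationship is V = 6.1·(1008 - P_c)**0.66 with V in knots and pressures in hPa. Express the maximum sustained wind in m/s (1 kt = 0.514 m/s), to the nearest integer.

ΔP = 1008 − 911 = 97 hPa.
V ≈ 6.1 × 97^0.66 = 6.1 × 20.477 ≈ 124.911 kt.
124.911 × 0.514 ≈ 64.20 m/s → 64 m/s.

64 m/s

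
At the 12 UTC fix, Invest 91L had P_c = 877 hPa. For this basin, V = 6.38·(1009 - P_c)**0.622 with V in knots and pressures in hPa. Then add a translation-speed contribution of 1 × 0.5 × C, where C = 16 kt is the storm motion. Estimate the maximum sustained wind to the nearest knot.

141 kt

ΔP = 1009 − 877 = 132 hPa.
132^0.622 ≈ 20.845.
V ≈ 6.38 × 20.845 ≈ 133.0 kt.
Translation term: 1 × 0.5 × 16 = 8 kt.
Corrected V ≈ 141 kt → 141 kt.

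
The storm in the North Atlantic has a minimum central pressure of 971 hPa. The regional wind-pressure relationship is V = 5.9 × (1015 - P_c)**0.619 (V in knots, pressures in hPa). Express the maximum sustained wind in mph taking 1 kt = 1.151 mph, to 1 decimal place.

70.7 mph

ΔP = 1015 − 971 = 44 hPa.
V ≈ 5.9 × 44^0.619 = 5.9 × 10.406 ≈ 61.397 kt.
61.397 × 1.151 ≈ 70.67 mph → 70.7 mph.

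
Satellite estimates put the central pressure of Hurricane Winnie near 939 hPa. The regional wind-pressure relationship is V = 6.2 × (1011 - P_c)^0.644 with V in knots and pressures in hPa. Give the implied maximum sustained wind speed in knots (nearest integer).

ΔP = 1011 − 939 = 72 hPa.
72^0.644 ≈ 15.708.
V ≈ 6.2 × 15.708 ≈ 97.4 kt.

97 kt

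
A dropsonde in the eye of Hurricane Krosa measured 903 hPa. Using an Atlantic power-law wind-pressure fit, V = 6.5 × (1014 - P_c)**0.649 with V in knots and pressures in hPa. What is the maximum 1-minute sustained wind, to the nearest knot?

ΔP = 1014 − 903 = 111 hPa.
111^0.649 ≈ 21.253.
V ≈ 6.5 × 21.253 ≈ 138.1 kt.

138 kt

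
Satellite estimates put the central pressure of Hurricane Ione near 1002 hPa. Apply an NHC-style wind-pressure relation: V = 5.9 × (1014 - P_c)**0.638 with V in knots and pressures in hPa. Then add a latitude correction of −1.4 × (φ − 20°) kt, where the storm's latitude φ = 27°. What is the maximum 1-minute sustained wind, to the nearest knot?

ΔP = 1014 − 1002 = 12 hPa.
12^0.638 ≈ 4.881.
V ≈ 5.9 × 4.881 ≈ 28.8 kt.
Latitude correction: −1.4 × (27 − 20) = -9.8 kt.
Corrected V ≈ 19 kt → 19 kt.

19 kt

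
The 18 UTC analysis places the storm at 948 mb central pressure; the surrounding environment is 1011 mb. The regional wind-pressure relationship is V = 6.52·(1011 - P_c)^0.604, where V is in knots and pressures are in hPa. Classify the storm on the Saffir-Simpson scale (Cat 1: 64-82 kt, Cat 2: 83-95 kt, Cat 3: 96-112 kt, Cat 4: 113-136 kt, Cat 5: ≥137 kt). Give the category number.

1

ΔP = 1011 − 948 = 63 mb.
V ≈ 6.52 × 63^0.604 = 6.52 × 12.21 ≈ 80 kt.
80 kt falls in the Category 1 band.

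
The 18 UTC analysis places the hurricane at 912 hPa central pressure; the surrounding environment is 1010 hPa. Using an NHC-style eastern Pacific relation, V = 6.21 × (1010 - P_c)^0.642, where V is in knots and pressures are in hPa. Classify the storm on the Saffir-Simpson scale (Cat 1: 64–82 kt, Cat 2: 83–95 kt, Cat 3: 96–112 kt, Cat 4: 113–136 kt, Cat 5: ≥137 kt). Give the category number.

4

ΔP = 1010 − 912 = 98 hPa.
V ≈ 6.21 × 98^0.642 = 6.21 × 18.98 ≈ 118 kt.
118 kt falls in the Category 4 band.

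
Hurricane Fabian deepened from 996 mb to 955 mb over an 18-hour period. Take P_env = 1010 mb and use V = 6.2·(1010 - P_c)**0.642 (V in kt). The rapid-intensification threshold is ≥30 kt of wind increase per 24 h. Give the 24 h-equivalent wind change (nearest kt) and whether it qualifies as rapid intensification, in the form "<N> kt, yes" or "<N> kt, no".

V₁: ΔP = 14, V ≈ 6.2 × 14^0.642 ≈ 33.74 kt.
V₂: ΔP = 55, V ≈ 6.2 × 55^0.642 ≈ 81.23 kt.
ΔV over 18 h = 47.49 kt → 24 h equivalent = 47.49 × 24/18 ≈ 63.32 kt.
63 kt ≥ 30 kt ⇒ rapid intensification.

63 kt, yes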